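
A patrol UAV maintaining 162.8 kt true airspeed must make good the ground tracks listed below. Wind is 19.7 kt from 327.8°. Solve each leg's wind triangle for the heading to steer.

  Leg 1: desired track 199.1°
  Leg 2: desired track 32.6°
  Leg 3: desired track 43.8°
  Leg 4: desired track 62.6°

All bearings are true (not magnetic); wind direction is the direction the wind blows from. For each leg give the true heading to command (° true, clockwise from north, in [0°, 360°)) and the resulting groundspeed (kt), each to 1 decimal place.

Leg 1: heading=204.5°, groundspeed=174.4 kt
Leg 2: heading=26.3°, groundspeed=153.4 kt
Leg 3: heading=37.1°, groundspeed=156.9 kt
Leg 4: heading=55.7°, groundspeed=163.3 kt

Leg 1: desired track 199.1°; wind correction +5.4° → command heading 204.5°, groundspeed 174.4 kt
Leg 2: desired track 32.6°; wind correction -6.3° → command heading 26.3°, groundspeed 153.4 kt
Leg 3: desired track 43.8°; wind correction -6.7° → command heading 37.1°, groundspeed 156.9 kt
Leg 4: desired track 62.6°; wind correction -6.9° → command heading 55.7°, groundspeed 163.3 kt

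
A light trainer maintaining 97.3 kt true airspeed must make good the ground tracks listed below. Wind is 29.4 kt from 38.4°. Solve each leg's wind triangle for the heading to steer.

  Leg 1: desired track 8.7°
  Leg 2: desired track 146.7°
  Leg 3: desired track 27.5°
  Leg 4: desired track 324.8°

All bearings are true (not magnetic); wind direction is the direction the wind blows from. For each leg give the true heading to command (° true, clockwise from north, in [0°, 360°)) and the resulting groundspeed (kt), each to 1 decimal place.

Leg 1: desired track 8.7°; wind correction +8.6° → command heading 17.3°, groundspeed 70.7 kt
Leg 2: desired track 146.7°; wind correction -16.7° → command heading 130.0°, groundspeed 102.4 kt
Leg 3: desired track 27.5°; wind correction +3.3° → command heading 30.8°, groundspeed 68.3 kt
Leg 4: desired track 324.8°; wind correction +16.8° → command heading 341.6°, groundspeed 84.8 kt

Leg 1: heading=17.3°, groundspeed=70.7 kt
Leg 2: heading=130.0°, groundspeed=102.4 kt
Leg 3: heading=30.8°, groundspeed=68.3 kt
Leg 4: heading=341.6°, groundspeed=84.8 kt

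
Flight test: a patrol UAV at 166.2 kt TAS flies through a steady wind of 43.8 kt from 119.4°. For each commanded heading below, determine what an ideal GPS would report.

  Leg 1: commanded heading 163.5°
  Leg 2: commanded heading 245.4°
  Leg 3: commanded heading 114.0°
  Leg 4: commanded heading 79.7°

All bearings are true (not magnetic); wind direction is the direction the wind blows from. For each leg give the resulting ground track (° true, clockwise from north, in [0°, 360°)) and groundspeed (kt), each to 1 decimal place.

Leg 1: track=176.2°, groundspeed=138.2 kt
Leg 2: track=255.9°, groundspeed=195.2 kt
Leg 3: track=112.1°, groundspeed=122.7 kt
Leg 4: track=67.8°, groundspeed=135.4 kt

Leg 1: heading 163.5°; drift +12.7° → track 176.2°, groundspeed 138.2 kt
Leg 2: heading 245.4°; drift +10.5° → track 255.9°, groundspeed 195.2 kt
Leg 3: heading 114.0°; drift -1.9° → track 112.1°, groundspeed 122.7 kt
Leg 4: heading 79.7°; drift -11.9° → track 67.8°, groundspeed 135.4 kt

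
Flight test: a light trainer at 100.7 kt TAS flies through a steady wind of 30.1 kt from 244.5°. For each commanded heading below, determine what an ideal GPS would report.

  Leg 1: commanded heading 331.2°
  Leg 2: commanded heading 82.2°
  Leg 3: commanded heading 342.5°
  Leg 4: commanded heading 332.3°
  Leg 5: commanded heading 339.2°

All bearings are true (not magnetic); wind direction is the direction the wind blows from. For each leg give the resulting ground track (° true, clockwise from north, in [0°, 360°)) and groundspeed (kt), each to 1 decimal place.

Leg 1: heading 331.2°; drift +16.9° → track 348.1°, groundspeed 103.4 kt
Leg 2: heading 82.2°; drift -4.0° → track 78.2°, groundspeed 129.7 kt
Leg 3: heading 342.5°; drift +15.9° → track 358.4°, groundspeed 109.0 kt
Leg 4: heading 332.3°; drift +16.8° → track 349.1°, groundspeed 104.0 kt
Leg 5: heading 339.2°; drift +16.2° → track 355.4°, groundspeed 107.4 kt

Leg 1: track=348.1°, groundspeed=103.4 kt
Leg 2: track=78.2°, groundspeed=129.7 kt
Leg 3: track=358.4°, groundspeed=109.0 kt
Leg 4: track=349.1°, groundspeed=104.0 kt
Leg 5: track=355.4°, groundspeed=107.4 kt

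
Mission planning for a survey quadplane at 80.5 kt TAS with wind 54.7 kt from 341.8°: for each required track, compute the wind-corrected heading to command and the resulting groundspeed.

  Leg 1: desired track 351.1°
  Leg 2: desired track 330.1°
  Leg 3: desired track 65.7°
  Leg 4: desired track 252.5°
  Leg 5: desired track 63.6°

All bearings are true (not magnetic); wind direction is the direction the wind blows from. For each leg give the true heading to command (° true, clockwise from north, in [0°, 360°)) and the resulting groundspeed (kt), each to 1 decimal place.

Leg 1: heading=344.8°, groundspeed=26.0 kt
Leg 2: heading=338.0°, groundspeed=26.2 kt
Leg 3: heading=23.2°, groundspeed=53.5 kt
Leg 4: heading=295.3°, groundspeed=58.4 kt
Leg 5: heading=21.3°, groundspeed=51.8 kt

Leg 1: desired track 351.1°; wind correction -6.3° → command heading 344.8°, groundspeed 26.0 kt
Leg 2: desired track 330.1°; wind correction +7.9° → command heading 338.0°, groundspeed 26.2 kt
Leg 3: desired track 65.7°; wind correction -42.5° → command heading 23.2°, groundspeed 53.5 kt
Leg 4: desired track 252.5°; wind correction +42.8° → command heading 295.3°, groundspeed 58.4 kt
Leg 5: desired track 63.6°; wind correction -42.3° → command heading 21.3°, groundspeed 51.8 kt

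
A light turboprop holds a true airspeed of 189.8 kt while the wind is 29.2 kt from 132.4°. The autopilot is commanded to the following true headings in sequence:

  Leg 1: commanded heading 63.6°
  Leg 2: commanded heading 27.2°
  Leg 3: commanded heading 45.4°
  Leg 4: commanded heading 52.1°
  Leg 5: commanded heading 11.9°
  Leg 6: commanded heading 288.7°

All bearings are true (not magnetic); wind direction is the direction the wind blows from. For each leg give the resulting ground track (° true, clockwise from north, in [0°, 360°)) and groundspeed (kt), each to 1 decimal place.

Leg 1: track=55.0°, groundspeed=181.3 kt
Leg 2: track=19.1°, groundspeed=199.5 kt
Leg 3: track=36.6°, groundspeed=190.5 kt
Leg 4: track=43.3°, groundspeed=187.1 kt
Leg 5: track=4.9°, groundspeed=206.2 kt
Leg 6: track=291.8°, groundspeed=216.9 kt

Leg 1: heading 63.6°; drift -8.6° → track 55.0°, groundspeed 181.3 kt
Leg 2: heading 27.2°; drift -8.1° → track 19.1°, groundspeed 199.5 kt
Leg 3: heading 45.4°; drift -8.8° → track 36.6°, groundspeed 190.5 kt
Leg 4: heading 52.1°; drift -8.8° → track 43.3°, groundspeed 187.1 kt
Leg 5: heading 11.9°; drift -7.0° → track 4.9°, groundspeed 206.2 kt
Leg 6: heading 288.7°; drift +3.1° → track 291.8°, groundspeed 216.9 kt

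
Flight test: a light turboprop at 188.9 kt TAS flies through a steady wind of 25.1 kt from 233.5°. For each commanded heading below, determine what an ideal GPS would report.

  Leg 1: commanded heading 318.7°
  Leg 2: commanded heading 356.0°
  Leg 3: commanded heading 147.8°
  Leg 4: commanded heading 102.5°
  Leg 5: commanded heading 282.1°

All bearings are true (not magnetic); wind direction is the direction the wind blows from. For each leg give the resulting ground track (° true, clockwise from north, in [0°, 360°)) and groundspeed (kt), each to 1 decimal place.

Leg 1: heading 318.7°; drift +7.6° → track 326.3°, groundspeed 188.5 kt
Leg 2: heading 356.0°; drift +6.0° → track 2.0°, groundspeed 203.5 kt
Leg 3: heading 147.8°; drift -7.6° → track 140.2°, groundspeed 188.7 kt
Leg 4: heading 102.5°; drift -5.3° → track 97.2°, groundspeed 206.2 kt
Leg 5: heading 282.1°; drift +6.2° → track 288.3°, groundspeed 173.3 kt

Leg 1: track=326.3°, groundspeed=188.5 kt
Leg 2: track=2.0°, groundspeed=203.5 kt
Leg 3: track=140.2°, groundspeed=188.7 kt
Leg 4: track=97.2°, groundspeed=206.2 kt
Leg 5: track=288.3°, groundspeed=173.3 kt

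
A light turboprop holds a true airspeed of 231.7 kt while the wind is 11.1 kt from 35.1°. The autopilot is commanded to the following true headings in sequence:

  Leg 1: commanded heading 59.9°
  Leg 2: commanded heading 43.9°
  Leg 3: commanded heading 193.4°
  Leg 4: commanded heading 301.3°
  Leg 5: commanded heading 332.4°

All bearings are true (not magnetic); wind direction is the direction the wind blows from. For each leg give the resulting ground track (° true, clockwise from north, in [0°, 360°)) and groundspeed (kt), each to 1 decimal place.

Leg 1: track=61.1°, groundspeed=221.7 kt
Leg 2: track=44.3°, groundspeed=220.7 kt
Leg 3: track=194.4°, groundspeed=242.0 kt
Leg 4: track=298.6°, groundspeed=232.7 kt
Leg 5: track=329.9°, groundspeed=226.8 kt

Leg 1: heading 59.9°; drift +1.2° → track 61.1°, groundspeed 221.7 kt
Leg 2: heading 43.9°; drift +0.4° → track 44.3°, groundspeed 220.7 kt
Leg 3: heading 193.4°; drift +1.0° → track 194.4°, groundspeed 242.0 kt
Leg 4: heading 301.3°; drift -2.7° → track 298.6°, groundspeed 232.7 kt
Leg 5: heading 332.4°; drift -2.5° → track 329.9°, groundspeed 226.8 kt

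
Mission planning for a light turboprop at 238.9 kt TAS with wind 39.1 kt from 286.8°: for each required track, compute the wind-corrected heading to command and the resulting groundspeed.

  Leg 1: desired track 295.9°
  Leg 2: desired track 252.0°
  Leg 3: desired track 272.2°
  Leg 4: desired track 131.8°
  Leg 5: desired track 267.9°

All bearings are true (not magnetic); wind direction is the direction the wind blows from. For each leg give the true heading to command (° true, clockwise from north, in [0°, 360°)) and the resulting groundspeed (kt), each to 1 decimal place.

Leg 1: heading=294.4°, groundspeed=200.2 kt
Leg 2: heading=257.4°, groundspeed=205.7 kt
Leg 3: heading=274.6°, groundspeed=200.9 kt
Leg 4: heading=135.8°, groundspeed=273.8 kt
Leg 5: heading=270.9°, groundspeed=201.6 kt

Leg 1: desired track 295.9°; wind correction -1.5° → command heading 294.4°, groundspeed 200.2 kt
Leg 2: desired track 252.0°; wind correction +5.4° → command heading 257.4°, groundspeed 205.7 kt
Leg 3: desired track 272.2°; wind correction +2.4° → command heading 274.6°, groundspeed 200.9 kt
Leg 4: desired track 131.8°; wind correction +4.0° → command heading 135.8°, groundspeed 273.8 kt
Leg 5: desired track 267.9°; wind correction +3.0° → command heading 270.9°, groundspeed 201.6 kt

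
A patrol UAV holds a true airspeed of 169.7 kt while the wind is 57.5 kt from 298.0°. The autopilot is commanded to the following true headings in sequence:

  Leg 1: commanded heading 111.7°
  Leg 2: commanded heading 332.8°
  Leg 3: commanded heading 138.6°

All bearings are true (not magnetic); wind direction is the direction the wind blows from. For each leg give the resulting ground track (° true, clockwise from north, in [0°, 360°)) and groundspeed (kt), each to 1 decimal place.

Leg 1: heading 111.7°; drift +1.6° → track 113.3°, groundspeed 226.9 kt
Leg 2: heading 332.8°; drift +15.0° → track 347.8°, groundspeed 126.8 kt
Leg 3: heading 138.6°; drift -5.2° → track 133.4°, groundspeed 224.4 kt

Leg 1: track=113.3°, groundspeed=226.9 kt
Leg 2: track=347.8°, groundspeed=126.8 kt
Leg 3: track=133.4°, groundspeed=224.4 kt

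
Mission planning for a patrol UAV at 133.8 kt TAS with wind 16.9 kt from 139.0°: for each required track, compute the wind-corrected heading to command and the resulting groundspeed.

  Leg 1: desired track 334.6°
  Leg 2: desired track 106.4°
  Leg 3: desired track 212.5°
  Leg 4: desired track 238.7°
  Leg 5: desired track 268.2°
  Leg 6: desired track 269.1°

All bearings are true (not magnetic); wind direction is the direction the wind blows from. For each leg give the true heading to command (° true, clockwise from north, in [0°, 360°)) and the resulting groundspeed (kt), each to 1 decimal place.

Leg 1: desired track 334.6°; wind correction +1.9° → command heading 336.5°, groundspeed 150.0 kt
Leg 2: desired track 106.4°; wind correction +3.9° → command heading 110.3°, groundspeed 119.3 kt
Leg 3: desired track 212.5°; wind correction -7.0° → command heading 205.5°, groundspeed 128.0 kt
Leg 4: desired track 238.7°; wind correction -7.2° → command heading 231.5°, groundspeed 135.6 kt
Leg 5: desired track 268.2°; wind correction -5.6° → command heading 262.6°, groundspeed 143.8 kt
Leg 6: desired track 269.1°; wind correction -5.5° → command heading 263.6°, groundspeed 144.1 kt

Leg 1: heading=336.5°, groundspeed=150.0 kt
Leg 2: heading=110.3°, groundspeed=119.3 kt
Leg 3: heading=205.5°, groundspeed=128.0 kt
Leg 4: heading=231.5°, groundspeed=135.6 kt
Leg 5: heading=262.6°, groundspeed=143.8 kt
Leg 6: heading=263.6°, groundspeed=144.1 kt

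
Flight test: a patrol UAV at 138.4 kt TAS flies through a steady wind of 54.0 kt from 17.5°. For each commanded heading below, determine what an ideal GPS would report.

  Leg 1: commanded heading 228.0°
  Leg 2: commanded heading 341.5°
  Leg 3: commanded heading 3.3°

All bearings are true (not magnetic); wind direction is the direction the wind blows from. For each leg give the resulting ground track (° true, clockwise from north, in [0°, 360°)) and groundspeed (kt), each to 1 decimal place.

Leg 1: track=219.6°, groundspeed=186.9 kt
Leg 2: track=323.0°, groundspeed=99.9 kt
Leg 3: track=354.5°, groundspeed=87.1 kt

Leg 1: heading 228.0°; drift -8.4° → track 219.6°, groundspeed 186.9 kt
Leg 2: heading 341.5°; drift -18.5° → track 323.0°, groundspeed 99.9 kt
Leg 3: heading 3.3°; drift -8.8° → track 354.5°, groundspeed 87.1 kt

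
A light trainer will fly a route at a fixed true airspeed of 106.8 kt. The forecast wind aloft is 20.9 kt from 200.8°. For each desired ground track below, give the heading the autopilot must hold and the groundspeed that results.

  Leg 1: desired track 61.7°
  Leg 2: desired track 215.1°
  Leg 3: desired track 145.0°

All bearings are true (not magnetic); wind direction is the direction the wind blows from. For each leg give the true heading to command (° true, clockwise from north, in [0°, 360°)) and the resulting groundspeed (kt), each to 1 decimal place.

Leg 1: heading=69.1°, groundspeed=121.7 kt
Leg 2: heading=212.3°, groundspeed=86.4 kt
Leg 3: heading=154.3°, groundspeed=93.6 kt

Leg 1: desired track 61.7°; wind correction +7.4° → command heading 69.1°, groundspeed 121.7 kt
Leg 2: desired track 215.1°; wind correction -2.8° → command heading 212.3°, groundspeed 86.4 kt
Leg 3: desired track 145.0°; wind correction +9.3° → command heading 154.3°, groundspeed 93.6 kt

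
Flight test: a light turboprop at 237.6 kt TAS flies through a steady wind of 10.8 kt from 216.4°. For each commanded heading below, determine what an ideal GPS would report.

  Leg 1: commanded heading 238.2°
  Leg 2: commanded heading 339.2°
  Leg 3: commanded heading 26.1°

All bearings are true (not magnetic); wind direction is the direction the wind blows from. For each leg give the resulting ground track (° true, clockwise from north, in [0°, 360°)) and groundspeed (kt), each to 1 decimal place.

Leg 1: heading 238.2°; drift +1.0° → track 239.2°, groundspeed 227.6 kt
Leg 2: heading 339.2°; drift +2.1° → track 341.3°, groundspeed 243.6 kt
Leg 3: heading 26.1°; drift +0.4° → track 26.5°, groundspeed 248.2 kt

Leg 1: track=239.2°, groundspeed=227.6 kt
Leg 2: track=341.3°, groundspeed=243.6 kt
Leg 3: track=26.5°, groundspeed=248.2 kt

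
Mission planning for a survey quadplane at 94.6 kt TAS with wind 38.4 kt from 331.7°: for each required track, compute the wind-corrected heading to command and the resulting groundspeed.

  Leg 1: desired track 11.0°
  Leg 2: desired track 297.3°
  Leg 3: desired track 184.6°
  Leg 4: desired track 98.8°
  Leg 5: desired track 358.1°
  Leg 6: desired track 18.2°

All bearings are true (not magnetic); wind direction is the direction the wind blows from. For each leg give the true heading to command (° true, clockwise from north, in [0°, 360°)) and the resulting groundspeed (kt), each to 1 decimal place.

Leg 1: heading=356.1°, groundspeed=61.7 kt
Leg 2: heading=310.6°, groundspeed=60.4 kt
Leg 3: heading=197.3°, groundspeed=124.5 kt
Leg 4: heading=79.9°, groundspeed=112.7 kt
Leg 5: heading=347.7°, groundspeed=58.7 kt
Leg 6: heading=1.1°, groundspeed=64.0 kt

Leg 1: desired track 11.0°; wind correction -14.9° → command heading 356.1°, groundspeed 61.7 kt
Leg 2: desired track 297.3°; wind correction +13.3° → command heading 310.6°, groundspeed 60.4 kt
Leg 3: desired track 184.6°; wind correction +12.7° → command heading 197.3°, groundspeed 124.5 kt
Leg 4: desired track 98.8°; wind correction -18.9° → command heading 79.9°, groundspeed 112.7 kt
Leg 5: desired track 358.1°; wind correction -10.4° → command heading 347.7°, groundspeed 58.7 kt
Leg 6: desired track 18.2°; wind correction -17.1° → command heading 1.1°, groundspeed 64.0 kt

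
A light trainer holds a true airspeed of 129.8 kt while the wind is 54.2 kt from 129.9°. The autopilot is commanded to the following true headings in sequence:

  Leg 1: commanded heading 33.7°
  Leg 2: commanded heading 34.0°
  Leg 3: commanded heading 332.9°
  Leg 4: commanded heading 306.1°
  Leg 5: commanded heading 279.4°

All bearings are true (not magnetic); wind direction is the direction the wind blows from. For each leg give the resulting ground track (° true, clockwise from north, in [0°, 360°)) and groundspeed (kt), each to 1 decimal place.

Leg 1: track=12.0°, groundspeed=146.0 kt
Leg 2: track=12.3°, groundspeed=145.7 kt
Leg 3: track=326.2°, groundspeed=180.9 kt
Leg 4: track=307.2°, groundspeed=183.9 kt
Leg 5: track=288.3°, groundspeed=178.6 kt

Leg 1: heading 33.7°; drift -21.7° → track 12.0°, groundspeed 146.0 kt
Leg 2: heading 34.0°; drift -21.7° → track 12.3°, groundspeed 145.7 kt
Leg 3: heading 332.9°; drift -6.7° → track 326.2°, groundspeed 180.9 kt
Leg 4: heading 306.1°; drift +1.1° → track 307.2°, groundspeed 183.9 kt
Leg 5: heading 279.4°; drift +8.9° → track 288.3°, groundspeed 178.6 kt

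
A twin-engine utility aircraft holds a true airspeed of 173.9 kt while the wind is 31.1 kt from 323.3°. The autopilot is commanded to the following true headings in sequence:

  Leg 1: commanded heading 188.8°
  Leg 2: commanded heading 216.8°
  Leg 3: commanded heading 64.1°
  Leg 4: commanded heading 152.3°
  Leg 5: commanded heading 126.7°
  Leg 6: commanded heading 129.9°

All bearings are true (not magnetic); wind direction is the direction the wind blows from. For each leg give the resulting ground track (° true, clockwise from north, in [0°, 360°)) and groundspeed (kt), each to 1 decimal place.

Leg 1: track=182.3°, groundspeed=197.0 kt
Leg 2: track=207.5°, groundspeed=185.1 kt
Leg 3: track=73.7°, groundspeed=182.3 kt
Leg 4: track=150.9°, groundspeed=204.7 kt
Leg 5: track=129.2°, groundspeed=203.9 kt
Leg 6: track=131.9°, groundspeed=204.3 kt

Leg 1: heading 188.8°; drift -6.5° → track 182.3°, groundspeed 197.0 kt
Leg 2: heading 216.8°; drift -9.3° → track 207.5°, groundspeed 185.1 kt
Leg 3: heading 64.1°; drift +9.6° → track 73.7°, groundspeed 182.3 kt
Leg 4: heading 152.3°; drift -1.4° → track 150.9°, groundspeed 204.7 kt
Leg 5: heading 126.7°; drift +2.5° → track 129.2°, groundspeed 203.9 kt
Leg 6: heading 129.9°; drift +2.0° → track 131.9°, groundspeed 204.3 kt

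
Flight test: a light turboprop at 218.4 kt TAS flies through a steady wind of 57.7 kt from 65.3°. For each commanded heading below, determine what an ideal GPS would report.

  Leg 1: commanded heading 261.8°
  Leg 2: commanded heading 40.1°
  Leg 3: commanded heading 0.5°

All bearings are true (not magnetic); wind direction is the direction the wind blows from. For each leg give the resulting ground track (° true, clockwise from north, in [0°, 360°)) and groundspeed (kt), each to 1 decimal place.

Leg 1: track=258.4°, groundspeed=274.2 kt
Leg 2: track=31.7°, groundspeed=168.0 kt
Leg 3: track=345.4°, groundspeed=200.7 kt

Leg 1: heading 261.8°; drift -3.4° → track 258.4°, groundspeed 274.2 kt
Leg 2: heading 40.1°; drift -8.4° → track 31.7°, groundspeed 168.0 kt
Leg 3: heading 0.5°; drift -15.1° → track 345.4°, groundspeed 200.7 kt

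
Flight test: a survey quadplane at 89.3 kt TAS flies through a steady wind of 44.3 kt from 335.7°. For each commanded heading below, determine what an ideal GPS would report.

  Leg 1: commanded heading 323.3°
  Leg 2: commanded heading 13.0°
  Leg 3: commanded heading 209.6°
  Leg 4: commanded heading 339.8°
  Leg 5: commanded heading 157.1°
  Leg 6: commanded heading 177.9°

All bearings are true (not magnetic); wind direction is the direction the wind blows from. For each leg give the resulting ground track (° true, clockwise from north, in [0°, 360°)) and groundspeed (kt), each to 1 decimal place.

Leg 1: heading 323.3°; drift -11.7° → track 311.6°, groundspeed 47.0 kt
Leg 2: heading 13.0°; drift +26.4° → track 39.4°, groundspeed 60.4 kt
Leg 3: heading 209.6°; drift -17.2° → track 192.4°, groundspeed 120.8 kt
Leg 4: heading 339.8°; drift +4.0° → track 343.8°, groundspeed 45.2 kt
Leg 5: heading 157.1°; drift -0.5° → track 156.6°, groundspeed 133.6 kt
Leg 6: heading 177.9°; drift -7.3° → track 170.6°, groundspeed 131.4 kt

Leg 1: track=311.6°, groundspeed=47.0 kt
Leg 2: track=39.4°, groundspeed=60.4 kt
Leg 3: track=192.4°, groundspeed=120.8 kt
Leg 4: track=343.8°, groundspeed=45.2 kt
Leg 5: track=156.6°, groundspeed=133.6 kt
Leg 6: track=170.6°, groundspeed=131.4 kt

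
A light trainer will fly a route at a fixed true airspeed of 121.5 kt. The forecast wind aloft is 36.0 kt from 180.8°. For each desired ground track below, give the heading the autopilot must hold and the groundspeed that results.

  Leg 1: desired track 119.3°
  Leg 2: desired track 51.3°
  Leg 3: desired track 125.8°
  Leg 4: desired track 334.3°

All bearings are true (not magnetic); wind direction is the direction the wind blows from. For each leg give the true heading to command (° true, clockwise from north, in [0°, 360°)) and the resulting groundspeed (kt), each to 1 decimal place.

Leg 1: desired track 119.3°; wind correction +15.1° → command heading 134.4°, groundspeed 100.1 kt
Leg 2: desired track 51.3°; wind correction +13.2° → command heading 64.5°, groundspeed 141.2 kt
Leg 3: desired track 125.8°; wind correction +14.0° → command heading 139.8°, groundspeed 97.2 kt
Leg 4: desired track 334.3°; wind correction -7.6° → command heading 326.7°, groundspeed 152.7 kt

Leg 1: heading=134.4°, groundspeed=100.1 kt
Leg 2: heading=64.5°, groundspeed=141.2 kt
Leg 3: heading=139.8°, groundspeed=97.2 kt
Leg 4: heading=326.7°, groundspeed=152.7 kt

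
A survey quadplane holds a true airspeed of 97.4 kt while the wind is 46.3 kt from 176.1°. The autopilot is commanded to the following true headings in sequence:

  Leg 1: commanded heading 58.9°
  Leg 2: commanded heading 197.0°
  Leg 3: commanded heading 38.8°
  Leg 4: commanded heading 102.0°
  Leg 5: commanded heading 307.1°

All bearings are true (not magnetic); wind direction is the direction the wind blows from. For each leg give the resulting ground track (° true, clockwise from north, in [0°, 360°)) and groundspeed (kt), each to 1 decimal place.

Leg 1: track=39.7°, groundspeed=125.5 kt
Leg 2: track=214.0°, groundspeed=56.6 kt
Leg 3: track=25.4°, groundspeed=135.1 kt
Leg 4: track=74.3°, groundspeed=95.7 kt
Leg 5: track=322.4°, groundspeed=132.5 kt

Leg 1: heading 58.9°; drift -19.2° → track 39.7°, groundspeed 125.5 kt
Leg 2: heading 197.0°; drift +17.0° → track 214.0°, groundspeed 56.6 kt
Leg 3: heading 38.8°; drift -13.4° → track 25.4°, groundspeed 135.1 kt
Leg 4: heading 102.0°; drift -27.7° → track 74.3°, groundspeed 95.7 kt
Leg 5: heading 307.1°; drift +15.3° → track 322.4°, groundspeed 132.5 kt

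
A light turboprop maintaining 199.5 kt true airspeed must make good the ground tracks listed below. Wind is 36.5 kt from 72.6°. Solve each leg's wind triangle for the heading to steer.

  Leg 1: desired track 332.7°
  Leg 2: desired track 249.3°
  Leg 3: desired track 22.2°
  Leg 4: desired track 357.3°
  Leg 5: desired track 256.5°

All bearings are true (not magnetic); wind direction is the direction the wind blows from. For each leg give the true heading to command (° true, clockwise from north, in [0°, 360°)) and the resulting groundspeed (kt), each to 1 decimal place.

Leg 1: desired track 332.7°; wind correction +10.4° → command heading 343.1°, groundspeed 202.5 kt
Leg 2: desired track 249.3°; wind correction -0.6° → command heading 248.7°, groundspeed 235.9 kt
Leg 3: desired track 22.2°; wind correction +8.1° → command heading 30.3°, groundspeed 174.2 kt
Leg 4: desired track 357.3°; wind correction +10.2° → command heading 7.5°, groundspeed 187.1 kt
Leg 5: desired track 256.5°; wind correction +0.7° → command heading 257.2°, groundspeed 235.9 kt

Leg 1: heading=343.1°, groundspeed=202.5 kt
Leg 2: heading=248.7°, groundspeed=235.9 kt
Leg 3: heading=30.3°, groundspeed=174.2 kt
Leg 4: heading=7.5°, groundspeed=187.1 kt
Leg 5: heading=257.2°, groundspeed=235.9 kt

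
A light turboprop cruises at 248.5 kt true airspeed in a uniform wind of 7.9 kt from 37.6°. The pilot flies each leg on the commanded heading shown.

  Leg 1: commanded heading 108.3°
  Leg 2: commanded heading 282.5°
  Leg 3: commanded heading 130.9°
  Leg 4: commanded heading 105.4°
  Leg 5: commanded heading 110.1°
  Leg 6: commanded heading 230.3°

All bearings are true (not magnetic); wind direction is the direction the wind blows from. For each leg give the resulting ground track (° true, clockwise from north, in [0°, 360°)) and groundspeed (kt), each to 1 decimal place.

Leg 1: track=110.0°, groundspeed=246.0 kt
Leg 2: track=280.9°, groundspeed=252.0 kt
Leg 3: track=132.7°, groundspeed=249.1 kt
Leg 4: track=107.1°, groundspeed=245.6 kt
Leg 5: track=111.9°, groundspeed=246.2 kt
Leg 6: track=229.9°, groundspeed=256.2 kt

Leg 1: heading 108.3°; drift +1.7° → track 110.0°, groundspeed 246.0 kt
Leg 2: heading 282.5°; drift -1.6° → track 280.9°, groundspeed 252.0 kt
Leg 3: heading 130.9°; drift +1.8° → track 132.7°, groundspeed 249.1 kt
Leg 4: heading 105.4°; drift +1.7° → track 107.1°, groundspeed 245.6 kt
Leg 5: heading 110.1°; drift +1.8° → track 111.9°, groundspeed 246.2 kt
Leg 6: heading 230.3°; drift -0.4° → track 229.9°, groundspeed 256.2 kt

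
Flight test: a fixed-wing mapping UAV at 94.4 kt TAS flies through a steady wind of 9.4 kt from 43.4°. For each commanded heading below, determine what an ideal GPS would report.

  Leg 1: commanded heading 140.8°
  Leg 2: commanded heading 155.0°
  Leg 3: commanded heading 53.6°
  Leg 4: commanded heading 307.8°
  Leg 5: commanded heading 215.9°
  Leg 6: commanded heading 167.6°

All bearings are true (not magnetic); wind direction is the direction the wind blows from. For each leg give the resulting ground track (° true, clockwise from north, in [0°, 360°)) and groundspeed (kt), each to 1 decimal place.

Leg 1: heading 140.8°; drift +5.6° → track 146.4°, groundspeed 96.1 kt
Leg 2: heading 155.0°; drift +5.1° → track 160.1°, groundspeed 98.2 kt
Leg 3: heading 53.6°; drift +1.1° → track 54.7°, groundspeed 85.2 kt
Leg 4: heading 307.8°; drift -5.6° → track 302.2°, groundspeed 95.8 kt
Leg 5: heading 215.9°; drift +0.7° → track 216.6°, groundspeed 103.7 kt
Leg 6: heading 167.6°; drift +4.5° → track 172.1°, groundspeed 100.0 kt

Leg 1: track=146.4°, groundspeed=96.1 kt
Leg 2: track=160.1°, groundspeed=98.2 kt
Leg 3: track=54.7°, groundspeed=85.2 kt
Leg 4: track=302.2°, groundspeed=95.8 kt
Leg 5: track=216.6°, groundspeed=103.7 kt
Leg 6: track=172.1°, groundspeed=100.0 kt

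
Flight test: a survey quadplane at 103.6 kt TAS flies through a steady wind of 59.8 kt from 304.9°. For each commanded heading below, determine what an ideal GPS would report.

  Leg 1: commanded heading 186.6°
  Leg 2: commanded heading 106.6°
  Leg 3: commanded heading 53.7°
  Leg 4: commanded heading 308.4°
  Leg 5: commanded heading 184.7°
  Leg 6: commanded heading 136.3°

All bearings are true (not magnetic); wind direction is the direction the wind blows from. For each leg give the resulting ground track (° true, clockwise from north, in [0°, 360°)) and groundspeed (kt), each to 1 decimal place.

Leg 1: track=164.8°, groundspeed=142.1 kt
Leg 2: track=113.3°, groundspeed=161.5 kt
Leg 3: track=78.4°, groundspeed=135.3 kt
Leg 4: track=313.2°, groundspeed=44.1 kt
Leg 5: track=163.6°, groundspeed=143.3 kt
Leg 6: track=132.1°, groundspeed=162.7 kt

Leg 1: heading 186.6°; drift -21.8° → track 164.8°, groundspeed 142.1 kt
Leg 2: heading 106.6°; drift +6.7° → track 113.3°, groundspeed 161.5 kt
Leg 3: heading 53.7°; drift +24.7° → track 78.4°, groundspeed 135.3 kt
Leg 4: heading 308.4°; drift +4.8° → track 313.2°, groundspeed 44.1 kt
Leg 5: heading 184.7°; drift -21.1° → track 163.6°, groundspeed 143.3 kt
Leg 6: heading 136.3°; drift -4.2° → track 132.1°, groundspeed 162.7 kt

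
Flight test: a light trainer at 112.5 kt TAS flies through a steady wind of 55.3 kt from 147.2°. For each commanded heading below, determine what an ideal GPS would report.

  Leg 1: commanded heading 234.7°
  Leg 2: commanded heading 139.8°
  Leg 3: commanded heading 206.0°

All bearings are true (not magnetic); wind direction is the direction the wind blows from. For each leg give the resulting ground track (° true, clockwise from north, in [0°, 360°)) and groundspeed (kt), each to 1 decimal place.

Leg 1: heading 234.7°; drift +26.6° → track 261.3°, groundspeed 123.2 kt
Leg 2: heading 139.8°; drift -7.0° → track 132.8°, groundspeed 58.1 kt
Leg 3: heading 206.0°; drift +29.4° → track 235.4°, groundspeed 96.3 kt

Leg 1: track=261.3°, groundspeed=123.2 kt
Leg 2: track=132.8°, groundspeed=58.1 kt
Leg 3: track=235.4°, groundspeed=96.3 kt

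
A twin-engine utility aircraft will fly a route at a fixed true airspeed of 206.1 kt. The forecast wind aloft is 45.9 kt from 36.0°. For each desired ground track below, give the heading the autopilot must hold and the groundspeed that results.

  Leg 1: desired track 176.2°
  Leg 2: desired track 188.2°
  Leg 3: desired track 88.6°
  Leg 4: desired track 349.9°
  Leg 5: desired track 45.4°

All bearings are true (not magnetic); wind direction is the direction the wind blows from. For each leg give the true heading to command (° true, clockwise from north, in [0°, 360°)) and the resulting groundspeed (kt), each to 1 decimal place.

Leg 1: desired track 176.2°; wind correction -8.2° → command heading 168.0°, groundspeed 239.3 kt
Leg 2: desired track 188.2°; wind correction -6.0° → command heading 182.2°, groundspeed 245.6 kt
Leg 3: desired track 88.6°; wind correction -10.2° → command heading 78.4°, groundspeed 175.0 kt
Leg 4: desired track 349.9°; wind correction +9.2° → command heading 359.1°, groundspeed 171.6 kt
Leg 5: desired track 45.4°; wind correction -2.1° → command heading 43.3°, groundspeed 160.7 kt

Leg 1: heading=168.0°, groundspeed=239.3 kt
Leg 2: heading=182.2°, groundspeed=245.6 kt
Leg 3: heading=78.4°, groundspeed=175.0 kt
Leg 4: heading=359.1°, groundspeed=171.6 kt
Leg 5: heading=43.3°, groundspeed=160.7 kt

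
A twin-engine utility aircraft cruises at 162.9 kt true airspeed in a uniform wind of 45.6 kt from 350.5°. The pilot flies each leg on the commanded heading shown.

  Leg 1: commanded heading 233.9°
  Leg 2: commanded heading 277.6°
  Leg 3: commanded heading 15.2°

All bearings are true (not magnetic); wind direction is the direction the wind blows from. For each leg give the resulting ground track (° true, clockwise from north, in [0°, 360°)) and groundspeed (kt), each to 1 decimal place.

Leg 1: heading 233.9°; drift -12.5° → track 221.4°, groundspeed 187.8 kt
Leg 2: heading 277.6°; drift -16.3° → track 261.3°, groundspeed 155.7 kt
Leg 3: heading 15.2°; drift +8.9° → track 24.1°, groundspeed 123.0 kt

Leg 1: track=221.4°, groundspeed=187.8 kt
Leg 2: track=261.3°, groundspeed=155.7 kt
Leg 3: track=24.1°, groundspeed=123.0 kt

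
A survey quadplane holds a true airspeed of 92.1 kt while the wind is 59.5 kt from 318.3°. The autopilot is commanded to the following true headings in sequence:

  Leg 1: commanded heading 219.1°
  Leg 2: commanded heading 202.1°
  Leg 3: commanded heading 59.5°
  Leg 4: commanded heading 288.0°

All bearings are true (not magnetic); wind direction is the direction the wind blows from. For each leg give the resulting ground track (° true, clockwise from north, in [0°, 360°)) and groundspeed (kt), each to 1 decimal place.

Leg 1: heading 219.1°; drift -30.0° → track 189.1°, groundspeed 117.4 kt
Leg 2: heading 202.1°; drift -24.3° → track 177.8°, groundspeed 129.9 kt
Leg 3: heading 59.5°; drift +29.4° → track 88.9°, groundspeed 119.0 kt
Leg 4: heading 288.0°; drift -36.4° → track 251.6°, groundspeed 50.6 kt

Leg 1: track=189.1°, groundspeed=117.4 kt
Leg 2: track=177.8°, groundspeed=129.9 kt
Leg 3: track=88.9°, groundspeed=119.0 kt
Leg 4: track=251.6°, groundspeed=50.6 kt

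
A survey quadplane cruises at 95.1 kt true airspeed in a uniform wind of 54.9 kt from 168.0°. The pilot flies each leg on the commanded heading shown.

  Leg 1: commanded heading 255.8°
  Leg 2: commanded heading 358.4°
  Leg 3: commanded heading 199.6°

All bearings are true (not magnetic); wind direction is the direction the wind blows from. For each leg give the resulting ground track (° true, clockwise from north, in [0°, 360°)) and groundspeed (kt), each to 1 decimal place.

Leg 1: heading 255.8°; drift +30.5° → track 286.3°, groundspeed 108.0 kt
Leg 2: heading 358.4°; drift -3.8° → track 354.6°, groundspeed 149.4 kt
Leg 3: heading 199.6°; drift +30.8° → track 230.4°, groundspeed 56.3 kt

Leg 1: track=286.3°, groundspeed=108.0 kt
Leg 2: track=354.6°, groundspeed=149.4 kt
Leg 3: track=230.4°, groundspeed=56.3 kt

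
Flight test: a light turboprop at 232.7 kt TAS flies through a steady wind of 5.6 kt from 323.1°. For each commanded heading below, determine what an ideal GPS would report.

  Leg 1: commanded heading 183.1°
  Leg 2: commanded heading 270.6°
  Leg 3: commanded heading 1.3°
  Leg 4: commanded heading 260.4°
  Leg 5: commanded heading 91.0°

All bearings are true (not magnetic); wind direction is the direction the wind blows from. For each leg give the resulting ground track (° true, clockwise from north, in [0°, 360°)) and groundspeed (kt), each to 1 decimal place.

Leg 1: track=182.2°, groundspeed=237.0 kt
Leg 2: track=269.5°, groundspeed=229.3 kt
Leg 3: track=2.2°, groundspeed=228.3 kt
Leg 4: track=259.2°, groundspeed=230.2 kt
Leg 5: track=92.1°, groundspeed=236.2 kt

Leg 1: heading 183.1°; drift -0.9° → track 182.2°, groundspeed 237.0 kt
Leg 2: heading 270.6°; drift -1.1° → track 269.5°, groundspeed 229.3 kt
Leg 3: heading 1.3°; drift +0.9° → track 2.2°, groundspeed 228.3 kt
Leg 4: heading 260.4°; drift -1.2° → track 259.2°, groundspeed 230.2 kt
Leg 5: heading 91.0°; drift +1.1° → track 92.1°, groundspeed 236.2 kt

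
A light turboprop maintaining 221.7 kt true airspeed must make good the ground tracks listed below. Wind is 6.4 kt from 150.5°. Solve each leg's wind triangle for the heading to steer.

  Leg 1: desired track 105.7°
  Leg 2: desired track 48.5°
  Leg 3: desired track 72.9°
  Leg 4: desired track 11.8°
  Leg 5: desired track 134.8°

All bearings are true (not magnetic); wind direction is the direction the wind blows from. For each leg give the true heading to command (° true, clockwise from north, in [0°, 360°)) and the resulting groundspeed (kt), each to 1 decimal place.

Leg 1: heading=106.9°, groundspeed=217.1 kt
Leg 2: heading=50.1°, groundspeed=222.9 kt
Leg 3: heading=74.5°, groundspeed=220.2 kt
Leg 4: heading=12.9°, groundspeed=226.5 kt
Leg 5: heading=135.2°, groundspeed=215.5 kt

Leg 1: desired track 105.7°; wind correction +1.2° → command heading 106.9°, groundspeed 217.1 kt
Leg 2: desired track 48.5°; wind correction +1.6° → command heading 50.1°, groundspeed 222.9 kt
Leg 3: desired track 72.9°; wind correction +1.6° → command heading 74.5°, groundspeed 220.2 kt
Leg 4: desired track 11.8°; wind correction +1.1° → command heading 12.9°, groundspeed 226.5 kt
Leg 5: desired track 134.8°; wind correction +0.4° → command heading 135.2°, groundspeed 215.5 kt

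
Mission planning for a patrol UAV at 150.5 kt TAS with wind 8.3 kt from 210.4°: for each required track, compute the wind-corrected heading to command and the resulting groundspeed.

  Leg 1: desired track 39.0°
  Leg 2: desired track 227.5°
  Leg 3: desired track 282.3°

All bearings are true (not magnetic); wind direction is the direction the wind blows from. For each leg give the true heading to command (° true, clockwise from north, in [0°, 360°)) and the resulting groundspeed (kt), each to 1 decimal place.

Leg 1: desired track 39.0°; wind correction +0.5° → command heading 39.5°, groundspeed 158.7 kt
Leg 2: desired track 227.5°; wind correction -0.9° → command heading 226.6°, groundspeed 142.5 kt
Leg 3: desired track 282.3°; wind correction -3.0° → command heading 279.3°, groundspeed 147.7 kt

Leg 1: heading=39.5°, groundspeed=158.7 kt
Leg 2: heading=226.6°, groundspeed=142.5 kt
Leg 3: heading=279.3°, groundspeed=147.7 kt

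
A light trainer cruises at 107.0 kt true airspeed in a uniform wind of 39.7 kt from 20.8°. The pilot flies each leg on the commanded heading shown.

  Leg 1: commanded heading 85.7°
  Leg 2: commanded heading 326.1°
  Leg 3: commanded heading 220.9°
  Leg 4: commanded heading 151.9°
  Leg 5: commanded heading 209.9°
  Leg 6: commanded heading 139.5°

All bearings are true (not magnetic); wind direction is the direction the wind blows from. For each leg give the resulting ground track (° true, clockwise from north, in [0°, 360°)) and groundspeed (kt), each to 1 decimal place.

Leg 1: track=107.4°, groundspeed=97.1 kt
Leg 2: track=305.0°, groundspeed=90.1 kt
Leg 3: track=215.5°, groundspeed=144.9 kt
Leg 4: track=164.6°, groundspeed=136.4 kt
Leg 5: track=207.4°, groundspeed=146.3 kt
Leg 6: track=154.9°, groundspeed=130.8 kt

Leg 1: heading 85.7°; drift +21.7° → track 107.4°, groundspeed 97.1 kt
Leg 2: heading 326.1°; drift -21.1° → track 305.0°, groundspeed 90.1 kt
Leg 3: heading 220.9°; drift -5.4° → track 215.5°, groundspeed 144.9 kt
Leg 4: heading 151.9°; drift +12.7° → track 164.6°, groundspeed 136.4 kt
Leg 5: heading 209.9°; drift -2.5° → track 207.4°, groundspeed 146.3 kt
Leg 6: heading 139.5°; drift +15.4° → track 154.9°, groundspeed 130.8 kt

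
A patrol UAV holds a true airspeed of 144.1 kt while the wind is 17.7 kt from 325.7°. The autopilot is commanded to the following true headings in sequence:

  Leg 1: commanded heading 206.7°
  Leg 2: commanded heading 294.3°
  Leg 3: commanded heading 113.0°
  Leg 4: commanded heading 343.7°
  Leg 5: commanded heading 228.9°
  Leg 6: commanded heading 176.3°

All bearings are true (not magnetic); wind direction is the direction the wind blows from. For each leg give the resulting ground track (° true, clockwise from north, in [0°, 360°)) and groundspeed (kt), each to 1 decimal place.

Leg 1: track=200.9°, groundspeed=153.5 kt
Leg 2: track=290.2°, groundspeed=129.3 kt
Leg 3: track=116.4°, groundspeed=159.3 kt
Leg 4: track=346.2°, groundspeed=127.4 kt
Leg 5: track=222.0°, groundspeed=147.2 kt
Leg 6: track=173.1°, groundspeed=159.6 kt

Leg 1: heading 206.7°; drift -5.8° → track 200.9°, groundspeed 153.5 kt
Leg 2: heading 294.3°; drift -4.1° → track 290.2°, groundspeed 129.3 kt
Leg 3: heading 113.0°; drift +3.4° → track 116.4°, groundspeed 159.3 kt
Leg 4: heading 343.7°; drift +2.5° → track 346.2°, groundspeed 127.4 kt
Leg 5: heading 228.9°; drift -6.9° → track 222.0°, groundspeed 147.2 kt
Leg 6: heading 176.3°; drift -3.2° → track 173.1°, groundspeed 159.6 kt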